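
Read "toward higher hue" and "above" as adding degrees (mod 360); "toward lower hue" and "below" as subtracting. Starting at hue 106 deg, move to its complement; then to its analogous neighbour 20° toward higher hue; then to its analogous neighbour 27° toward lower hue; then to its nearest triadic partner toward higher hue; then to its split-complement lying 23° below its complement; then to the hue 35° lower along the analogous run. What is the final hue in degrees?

+180° (complement): 106 + 180 = 286°
+20° (analog 20° ↑): 286 + 20 = 306°
−27° (analog 27° ↓): 306 − 27 = 279°
+120° (triadic ↑): 279 + 120 = 399 → 399 − 360 = 39°
+157° (split-comp 23° ↓): 39 + 157 = 196°
−35° (analog 35° ↓): 196 − 35 = 161°

161°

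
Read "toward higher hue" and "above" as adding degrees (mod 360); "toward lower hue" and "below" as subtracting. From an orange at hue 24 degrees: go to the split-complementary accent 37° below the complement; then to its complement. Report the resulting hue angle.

347°

split-comp 37° ↓ +143°: 24 + 143 = 167°
complement +180°: 167 + 180 = 347°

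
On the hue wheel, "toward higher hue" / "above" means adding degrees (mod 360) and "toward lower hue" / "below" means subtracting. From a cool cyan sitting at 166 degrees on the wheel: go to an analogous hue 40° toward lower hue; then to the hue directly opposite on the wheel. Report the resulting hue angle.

306°

analog 40° ↓ −40°: 166 − 40 = 126°
complement +180°: 126 + 180 = 306°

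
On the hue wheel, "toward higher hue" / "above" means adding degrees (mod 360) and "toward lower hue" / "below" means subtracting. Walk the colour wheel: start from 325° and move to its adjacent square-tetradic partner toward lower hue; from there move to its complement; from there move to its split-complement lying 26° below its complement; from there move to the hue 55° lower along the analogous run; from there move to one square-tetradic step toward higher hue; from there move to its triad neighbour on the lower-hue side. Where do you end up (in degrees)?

124°

square ↓ −90°: 325 − 90 = 235°
complement +180°: 235 + 180 = 415 → 415 − 360 = 55°
split-comp 26° ↓ +154°: 55 + 154 = 209°
analog 55° ↓ −55°: 209 − 55 = 154°
square ↑ +90°: 154 + 90 = 244°
triadic ↓ −120°: 244 − 120 = 124°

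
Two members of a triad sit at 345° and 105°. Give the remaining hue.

A triad spaces three hues 120° apart.
The full set is {105°, 225°, 345°}.

225°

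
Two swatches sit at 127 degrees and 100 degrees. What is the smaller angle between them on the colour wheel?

|127 − 100| = 27.
27 ≤ 180, so the shorter arc is 27°.

27°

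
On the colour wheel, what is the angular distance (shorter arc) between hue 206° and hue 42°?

164°

|206 − 42| = 164.
164 ≤ 180, so the shorter arc is 164°.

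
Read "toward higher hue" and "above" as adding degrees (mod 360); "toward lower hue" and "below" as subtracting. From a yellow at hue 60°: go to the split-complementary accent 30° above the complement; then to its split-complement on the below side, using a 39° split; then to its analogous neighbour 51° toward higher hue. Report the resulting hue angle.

102°

60 + 210 = 270°   (split-comp 30° ↑)
270 + 141 = 411 → 411 − 360 = 51°   (split-comp 39° ↓)
51 + 51 = 102°   (analog 51° ↑)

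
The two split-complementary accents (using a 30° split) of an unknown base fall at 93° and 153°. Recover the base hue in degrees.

303°

The accents sit 30° either side of the complement, so the complement is their short-arc midpoint on the wheel.
Short-arc midpoint of 93° and 153°: 123°.
Base is 180° from the complement: 123 − 180 = -57 → -57 + 360 = 303°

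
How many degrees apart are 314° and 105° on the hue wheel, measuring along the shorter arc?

151°

|314 − 105| = 209.
The shorter arc is 360 − 209 = 151°.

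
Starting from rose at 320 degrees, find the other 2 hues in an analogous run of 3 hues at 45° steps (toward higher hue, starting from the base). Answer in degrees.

5° and 50°

Analogous hues sit every 45° along the wheel.
320 + 45 = 365 → 365 − 360 = 5°
320 + 90 = 410 → 410 − 360 = 50°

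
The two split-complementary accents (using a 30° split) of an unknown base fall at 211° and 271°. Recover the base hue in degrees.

61°

The accents sit 30° either side of the complement, so the complement is their short-arc midpoint on the wheel.
Short-arc midpoint of 211° and 271°: 241°.
Base is 180° from the complement: 241 − 180 = 61°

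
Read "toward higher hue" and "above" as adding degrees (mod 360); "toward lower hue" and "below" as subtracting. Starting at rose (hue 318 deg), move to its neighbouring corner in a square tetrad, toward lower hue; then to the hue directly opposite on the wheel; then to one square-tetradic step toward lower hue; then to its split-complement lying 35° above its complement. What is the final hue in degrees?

173°

square ↓ −90°: 318 − 90 = 228°
complement +180°: 228 + 180 = 408 → 408 − 360 = 48°
square ↓ −90°: 48 − 90 = -42 → -42 + 360 = 318°
split-comp 35° ↑ +215°: 318 + 215 = 533 → 533 − 360 = 173°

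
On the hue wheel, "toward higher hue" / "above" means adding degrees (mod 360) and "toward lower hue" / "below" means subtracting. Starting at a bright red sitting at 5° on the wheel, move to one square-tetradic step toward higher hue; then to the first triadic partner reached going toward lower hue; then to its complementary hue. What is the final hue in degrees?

155°

square ↑ +90°: 5 + 90 = 95°
triadic ↓ −120°: 95 − 120 = -25 → -25 + 360 = 335°
complement +180°: 335 + 180 = 515 → 515 − 360 = 155°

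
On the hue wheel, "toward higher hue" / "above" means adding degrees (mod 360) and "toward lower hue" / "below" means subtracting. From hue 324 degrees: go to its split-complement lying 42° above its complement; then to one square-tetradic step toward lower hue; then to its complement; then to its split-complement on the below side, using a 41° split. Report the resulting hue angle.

324 + 222 = 546 → 546 − 360 = 186°   (split-comp 42° ↑)
186 − 90 = 96°   (square ↓)
96 + 180 = 276°   (complement)
276 + 139 = 415 → 415 − 360 = 55°   (split-comp 41° ↓)

55°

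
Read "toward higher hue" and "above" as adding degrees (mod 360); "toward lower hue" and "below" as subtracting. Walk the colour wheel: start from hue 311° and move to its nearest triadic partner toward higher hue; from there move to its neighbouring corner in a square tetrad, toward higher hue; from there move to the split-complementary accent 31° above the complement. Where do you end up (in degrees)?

12°

311 + 120 = 431 → 431 − 360 = 71°   (triadic ↑)
71 + 90 = 161°   (square ↑)
161 + 211 = 372 → 372 − 360 = 12°   (split-comp 31° ↑)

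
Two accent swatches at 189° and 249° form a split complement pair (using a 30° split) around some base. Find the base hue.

The accents sit 30° either side of the complement, so the complement is their short-arc midpoint on the wheel.
Short-arc midpoint of 189° and 249°: 219°.
Base is 180° from the complement: 219 − 180 = 39°

39°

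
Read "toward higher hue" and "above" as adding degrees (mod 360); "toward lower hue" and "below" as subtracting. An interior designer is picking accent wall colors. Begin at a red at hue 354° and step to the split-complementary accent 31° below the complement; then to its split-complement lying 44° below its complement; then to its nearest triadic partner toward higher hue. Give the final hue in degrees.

39°

+149° (split-comp 31° ↓): 354 + 149 = 503 → 503 − 360 = 143°
+136° (split-comp 44° ↓): 143 + 136 = 279°
+120° (triadic ↑): 279 + 120 = 399 → 399 − 360 = 39°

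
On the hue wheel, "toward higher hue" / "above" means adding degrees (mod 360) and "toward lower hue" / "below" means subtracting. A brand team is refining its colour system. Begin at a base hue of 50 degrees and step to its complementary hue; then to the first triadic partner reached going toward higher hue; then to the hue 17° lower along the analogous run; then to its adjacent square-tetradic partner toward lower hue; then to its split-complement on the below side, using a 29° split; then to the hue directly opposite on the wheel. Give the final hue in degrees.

214°

+180° (complement): 50 + 180 = 230°
+120° (triadic ↑): 230 + 120 = 350°
−17° (analog 17° ↓): 350 − 17 = 333°
−90° (square ↓): 333 − 90 = 243°
+151° (split-comp 29° ↓): 243 + 151 = 394 → 394 − 360 = 34°
+180° (complement): 34 + 180 = 214°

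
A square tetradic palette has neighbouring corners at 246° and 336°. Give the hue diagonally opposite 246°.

66°

A square tetradic scheme places four hues 90° apart; opposite corners are 180° apart.
246 + 180 = 426 → 426 − 360 = 66°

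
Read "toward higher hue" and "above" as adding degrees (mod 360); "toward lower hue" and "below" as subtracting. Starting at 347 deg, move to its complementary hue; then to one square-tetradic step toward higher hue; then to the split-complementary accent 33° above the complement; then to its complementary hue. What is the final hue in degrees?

290°

complement +180°: 347 + 180 = 527 → 527 − 360 = 167°
square ↑ +90°: 167 + 90 = 257°
split-comp 33° ↑ +213°: 257 + 213 = 470 → 470 − 360 = 110°
complement +180°: 110 + 180 = 290°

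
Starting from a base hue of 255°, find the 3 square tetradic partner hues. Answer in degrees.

255 + 90 = 345°
255 + 180 = 435 → 435 − 360 = 75°
255 + 270 = 525 → 525 − 360 = 165°

345°, 75° and 165°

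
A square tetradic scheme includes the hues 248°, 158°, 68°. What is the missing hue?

A square tetradic scheme places four hues every 90°.
The full set through 68° is {68°, 158°, 248°, 338°}.
Given {68°, 158°, 248°}, the missing hue is 338°.

338°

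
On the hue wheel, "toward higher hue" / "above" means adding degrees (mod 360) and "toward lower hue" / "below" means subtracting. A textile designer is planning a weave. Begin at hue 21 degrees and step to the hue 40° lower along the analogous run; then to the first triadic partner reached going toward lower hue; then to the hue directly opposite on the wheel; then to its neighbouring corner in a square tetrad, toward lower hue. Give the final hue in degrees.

21 − 40 = -19 → -19 + 360 = 341°   (analog 40° ↓)
341 − 120 = 221°   (triadic ↓)
221 + 180 = 401 → 401 − 360 = 41°   (complement)
41 − 90 = -49 → -49 + 360 = 311°   (square ↓)

311°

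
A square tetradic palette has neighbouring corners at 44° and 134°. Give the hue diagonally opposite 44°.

A square tetradic scheme places four hues 90° apart; opposite corners are 180° apart.
44 + 180 = 224°

224°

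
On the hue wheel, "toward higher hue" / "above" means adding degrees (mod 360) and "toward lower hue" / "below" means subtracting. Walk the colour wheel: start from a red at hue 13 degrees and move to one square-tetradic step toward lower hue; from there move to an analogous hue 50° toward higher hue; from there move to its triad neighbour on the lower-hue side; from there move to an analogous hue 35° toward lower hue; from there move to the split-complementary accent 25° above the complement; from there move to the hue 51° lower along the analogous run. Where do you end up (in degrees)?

13 − 90 = -77 → -77 + 360 = 283°   (square ↓)
283 + 50 = 333°   (analog 50° ↑)
333 − 120 = 213°   (triadic ↓)
213 − 35 = 178°   (analog 35° ↓)
178 + 205 = 383 → 383 − 360 = 23°   (split-comp 25° ↑)
23 − 51 = -28 → -28 + 360 = 332°   (analog 51° ↓)

332°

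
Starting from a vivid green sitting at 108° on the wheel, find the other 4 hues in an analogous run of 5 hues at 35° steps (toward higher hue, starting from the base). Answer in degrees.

143°, 178°, 213°, and 248°

108 + 35 = 143°
108 + 70 = 178°
108 + 105 = 213°
108 + 140 = 248°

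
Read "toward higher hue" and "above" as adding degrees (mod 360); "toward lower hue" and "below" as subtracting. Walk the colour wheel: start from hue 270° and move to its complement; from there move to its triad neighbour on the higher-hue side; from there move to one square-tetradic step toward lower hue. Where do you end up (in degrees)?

270 + 180 = 450 → 450 − 360 = 90°   (complement)
90 + 120 = 210°   (triadic ↑)
210 − 90 = 120°   (square ↓)

120°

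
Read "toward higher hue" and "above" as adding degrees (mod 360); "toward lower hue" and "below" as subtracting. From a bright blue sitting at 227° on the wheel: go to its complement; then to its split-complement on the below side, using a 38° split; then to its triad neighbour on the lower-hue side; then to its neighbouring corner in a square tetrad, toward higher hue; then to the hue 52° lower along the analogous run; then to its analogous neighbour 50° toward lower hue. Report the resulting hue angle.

227 + 180 = 407 → 407 − 360 = 47°   (complement)
47 + 142 = 189°   (split-comp 38° ↓)
189 − 120 = 69°   (triadic ↓)
69 + 90 = 159°   (square ↑)
159 − 52 = 107°   (analog 52° ↓)
107 − 50 = 57°   (analog 50° ↓)

57°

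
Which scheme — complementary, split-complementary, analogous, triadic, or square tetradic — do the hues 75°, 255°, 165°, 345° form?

Sort the hues: 75°, 165°, 255°, 345°.
Successive gaps around the wheel: 90°, 90°, 90°, 90°.
Four hues every 90° form a square tetradic scheme.

square tetradic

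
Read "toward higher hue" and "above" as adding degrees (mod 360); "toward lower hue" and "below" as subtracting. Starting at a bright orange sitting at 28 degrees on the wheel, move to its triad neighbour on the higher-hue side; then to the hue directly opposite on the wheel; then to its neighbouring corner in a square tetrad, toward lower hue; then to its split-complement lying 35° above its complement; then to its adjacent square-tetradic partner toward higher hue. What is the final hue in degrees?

triadic ↑ +120°: 28 + 120 = 148°
complement +180°: 148 + 180 = 328°
square ↓ −90°: 328 − 90 = 238°
split-comp 35° ↑ +215°: 238 + 215 = 453 → 453 − 360 = 93°
square ↑ +90°: 93 + 90 = 183°

183°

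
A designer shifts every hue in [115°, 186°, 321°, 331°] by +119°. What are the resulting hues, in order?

115 + 119 = 234°
186 + 119 = 305°
321 + 119 = 440 → 440 − 360 = 80°
331 + 119 = 450 → 450 − 360 = 90°

234°, 305°, 80°, 90°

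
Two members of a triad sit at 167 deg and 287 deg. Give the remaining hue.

47°

A triad spaces three hues 120° apart.
The full set is {47°, 167°, 287°}.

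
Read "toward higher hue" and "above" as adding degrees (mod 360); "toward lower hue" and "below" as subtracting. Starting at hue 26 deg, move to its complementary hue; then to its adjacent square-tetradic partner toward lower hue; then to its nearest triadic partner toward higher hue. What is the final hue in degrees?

+180° (complement): 26 + 180 = 206°
−90° (square ↓): 206 − 90 = 116°
+120° (triadic ↑): 116 + 120 = 236°

236°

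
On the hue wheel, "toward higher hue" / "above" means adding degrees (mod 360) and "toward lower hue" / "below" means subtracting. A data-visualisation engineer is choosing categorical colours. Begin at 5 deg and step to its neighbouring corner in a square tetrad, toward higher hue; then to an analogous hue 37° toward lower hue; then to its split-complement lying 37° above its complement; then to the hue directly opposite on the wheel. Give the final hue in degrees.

95°

square ↑ +90°: 5 + 90 = 95°
analog 37° ↓ −37°: 95 − 37 = 58°
split-comp 37° ↑ +217°: 58 + 217 = 275°
complement +180°: 275 + 180 = 455 → 455 − 360 = 95°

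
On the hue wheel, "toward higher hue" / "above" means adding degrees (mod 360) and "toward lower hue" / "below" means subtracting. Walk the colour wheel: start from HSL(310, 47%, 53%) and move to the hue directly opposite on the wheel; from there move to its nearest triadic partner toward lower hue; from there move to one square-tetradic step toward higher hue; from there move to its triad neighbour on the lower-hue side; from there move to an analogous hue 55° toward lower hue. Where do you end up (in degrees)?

310 + 180 = 490 → 490 − 360 = 130°   (complement)
130 − 120 = 10°   (triadic ↓)
10 + 90 = 100°   (square ↑)
100 − 120 = -20 → -20 + 360 = 340°   (triadic ↓)
340 − 55 = 285°   (analog 55° ↓)

285°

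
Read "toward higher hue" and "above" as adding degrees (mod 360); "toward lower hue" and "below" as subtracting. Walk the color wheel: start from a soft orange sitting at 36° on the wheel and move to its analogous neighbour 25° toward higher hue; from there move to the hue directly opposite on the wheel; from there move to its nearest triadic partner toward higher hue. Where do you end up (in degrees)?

36 + 25 = 61°   (analog 25° ↑)
61 + 180 = 241°   (complement)
241 + 120 = 361 → 361 − 360 = 1°   (triadic ↑)

1°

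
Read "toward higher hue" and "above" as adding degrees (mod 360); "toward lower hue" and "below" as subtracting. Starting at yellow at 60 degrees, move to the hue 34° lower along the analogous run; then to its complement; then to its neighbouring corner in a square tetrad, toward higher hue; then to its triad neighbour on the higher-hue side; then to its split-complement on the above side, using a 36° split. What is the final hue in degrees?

272°

−34° (analog 34° ↓): 60 − 34 = 26°
+180° (complement): 26 + 180 = 206°
+90° (square ↑): 206 + 90 = 296°
+120° (triadic ↑): 296 + 120 = 416 → 416 − 360 = 56°
+216° (split-comp 36° ↑): 56 + 216 = 272°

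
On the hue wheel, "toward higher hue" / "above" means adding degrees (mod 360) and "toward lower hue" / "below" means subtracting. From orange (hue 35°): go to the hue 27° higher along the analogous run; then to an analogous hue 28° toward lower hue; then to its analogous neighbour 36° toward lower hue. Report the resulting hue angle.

35 + 27 = 62°   (analog 27° ↑)
62 − 28 = 34°   (analog 28° ↓)
34 − 36 = -2 → -2 + 360 = 358°   (analog 36° ↓)

358°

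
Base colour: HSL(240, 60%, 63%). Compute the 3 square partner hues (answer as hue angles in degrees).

330°, 60° and 150°

A square tetradic scheme places four hues every 90°.
240 + 90 = 330°
240 + 180 = 420 → 420 − 360 = 60°
240 + 270 = 510 → 510 − 360 = 150°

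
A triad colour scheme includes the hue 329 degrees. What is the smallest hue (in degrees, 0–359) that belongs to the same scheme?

89°

A triad places three hues 120° apart.
The full set through 329° is {89°, 209°, 329°}.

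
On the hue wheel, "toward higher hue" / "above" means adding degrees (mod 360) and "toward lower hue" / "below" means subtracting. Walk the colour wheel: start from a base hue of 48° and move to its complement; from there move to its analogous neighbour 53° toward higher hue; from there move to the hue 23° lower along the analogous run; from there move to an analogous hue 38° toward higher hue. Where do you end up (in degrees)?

296°

complement +180°: 48 + 180 = 228°
analog 53° ↑ +53°: 228 + 53 = 281°
analog 23° ↓ −23°: 281 − 23 = 258°
analog 38° ↑ +38°: 258 + 38 = 296°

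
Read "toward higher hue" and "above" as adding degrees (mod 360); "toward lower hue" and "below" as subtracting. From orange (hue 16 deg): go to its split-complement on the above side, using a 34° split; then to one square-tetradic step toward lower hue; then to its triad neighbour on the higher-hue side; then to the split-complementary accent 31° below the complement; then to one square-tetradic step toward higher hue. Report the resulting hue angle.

139°

+214° (split-comp 34° ↑): 16 + 214 = 230°
−90° (square ↓): 230 − 90 = 140°
+120° (triadic ↑): 140 + 120 = 260°
+149° (split-comp 31° ↓): 260 + 149 = 409 → 409 − 360 = 49°
+90° (square ↑): 49 + 90 = 139°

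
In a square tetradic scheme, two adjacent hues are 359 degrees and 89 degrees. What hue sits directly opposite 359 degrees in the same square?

179°

A square tetradic scheme places four hues 90° apart; opposite corners are 180° apart.
359 + 180 = 539 → 539 − 360 = 179°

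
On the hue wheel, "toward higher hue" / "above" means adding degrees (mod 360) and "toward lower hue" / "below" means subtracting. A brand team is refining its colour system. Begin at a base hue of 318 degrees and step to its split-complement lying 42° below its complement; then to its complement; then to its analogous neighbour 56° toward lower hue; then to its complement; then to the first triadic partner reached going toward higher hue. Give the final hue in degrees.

+138° (split-comp 42° ↓): 318 + 138 = 456 → 456 − 360 = 96°
+180° (complement): 96 + 180 = 276°
−56° (analog 56° ↓): 276 − 56 = 220°
+180° (complement): 220 + 180 = 400 → 400 − 360 = 40°
+120° (triadic ↑): 40 + 120 = 160°

160°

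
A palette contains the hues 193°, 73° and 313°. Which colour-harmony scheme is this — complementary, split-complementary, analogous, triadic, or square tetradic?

Sort the hues: 73°, 193°, 313°.
Successive gaps around the wheel: 120°, 120°, 120°.
Three hues equally spaced 120° apart form a triad.

triadic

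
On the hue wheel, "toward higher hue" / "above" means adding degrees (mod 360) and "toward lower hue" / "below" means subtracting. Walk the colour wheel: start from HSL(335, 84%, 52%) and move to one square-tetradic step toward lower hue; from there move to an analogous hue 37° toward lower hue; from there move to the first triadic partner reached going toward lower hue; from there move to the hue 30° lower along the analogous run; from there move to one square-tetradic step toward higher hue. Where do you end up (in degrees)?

−90° (square ↓): 335 − 90 = 245°
−37° (analog 37° ↓): 245 − 37 = 208°
−120° (triadic ↓): 208 − 120 = 88°
−30° (analog 30° ↓): 88 − 30 = 58°
+90° (square ↑): 58 + 90 = 148°

148°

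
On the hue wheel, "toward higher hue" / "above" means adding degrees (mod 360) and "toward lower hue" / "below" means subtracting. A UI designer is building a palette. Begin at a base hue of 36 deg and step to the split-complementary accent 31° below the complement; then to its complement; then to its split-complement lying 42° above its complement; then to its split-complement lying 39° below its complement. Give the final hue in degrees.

8°

split-comp 31° ↓ +149°: 36 + 149 = 185°
complement +180°: 185 + 180 = 365 → 365 − 360 = 5°
split-comp 42° ↑ +222°: 5 + 222 = 227°
split-comp 39° ↓ +141°: 227 + 141 = 368 → 368 − 360 = 8°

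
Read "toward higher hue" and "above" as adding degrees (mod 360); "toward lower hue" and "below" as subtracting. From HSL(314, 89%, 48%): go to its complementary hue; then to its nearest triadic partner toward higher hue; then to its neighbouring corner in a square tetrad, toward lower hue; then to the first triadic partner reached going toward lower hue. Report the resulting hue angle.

complement +180°: 314 + 180 = 494 → 494 − 360 = 134°
triadic ↑ +120°: 134 + 120 = 254°
square ↓ −90°: 254 − 90 = 164°
triadic ↓ −120°: 164 − 120 = 44°

44°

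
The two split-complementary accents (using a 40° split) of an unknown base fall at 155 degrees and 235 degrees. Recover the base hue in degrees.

The accents sit 40° either side of the complement, so the complement is their short-arc midpoint on the wheel.
Short-arc midpoint of 155° and 235°: 195°.
Base is 180° from the complement: 195 − 180 = 15°

15°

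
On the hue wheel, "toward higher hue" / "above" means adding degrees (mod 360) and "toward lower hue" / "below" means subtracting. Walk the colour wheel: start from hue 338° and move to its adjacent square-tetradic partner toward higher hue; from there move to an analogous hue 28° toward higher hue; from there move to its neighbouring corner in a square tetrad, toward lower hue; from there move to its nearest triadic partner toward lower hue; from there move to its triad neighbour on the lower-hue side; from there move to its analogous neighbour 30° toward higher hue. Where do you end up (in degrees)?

square ↑ +90°: 338 + 90 = 428 → 428 − 360 = 68°
analog 28° ↑ +28°: 68 + 28 = 96°
square ↓ −90°: 96 − 90 = 6°
triadic ↓ −120°: 6 − 120 = -114 → -114 + 360 = 246°
triadic ↓ −120°: 246 − 120 = 126°
analog 30° ↑ +30°: 126 + 30 = 156°

156°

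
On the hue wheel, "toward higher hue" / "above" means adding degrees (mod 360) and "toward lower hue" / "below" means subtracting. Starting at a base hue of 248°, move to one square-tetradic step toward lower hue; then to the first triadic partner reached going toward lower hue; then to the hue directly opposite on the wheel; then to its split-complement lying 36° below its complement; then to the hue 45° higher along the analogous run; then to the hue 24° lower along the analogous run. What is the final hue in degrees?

23°

square ↓ −90°: 248 − 90 = 158°
triadic ↓ −120°: 158 − 120 = 38°
complement +180°: 38 + 180 = 218°
split-comp 36° ↓ +144°: 218 + 144 = 362 → 362 − 360 = 2°
analog 45° ↑ +45°: 2 + 45 = 47°
analog 24° ↓ −24°: 47 − 24 = 23°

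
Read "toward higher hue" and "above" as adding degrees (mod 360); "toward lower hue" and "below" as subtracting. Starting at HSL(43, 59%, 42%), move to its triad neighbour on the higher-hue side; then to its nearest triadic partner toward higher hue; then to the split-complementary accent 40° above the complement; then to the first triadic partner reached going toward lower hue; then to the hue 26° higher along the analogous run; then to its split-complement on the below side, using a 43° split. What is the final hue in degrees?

186°

triadic ↑ +120°: 43 + 120 = 163°
triadic ↑ +120°: 163 + 120 = 283°
split-comp 40° ↑ +220°: 283 + 220 = 503 → 503 − 360 = 143°
triadic ↓ −120°: 143 − 120 = 23°
analog 26° ↑ +26°: 23 + 26 = 49°
split-comp 43° ↓ +137°: 49 + 137 = 186°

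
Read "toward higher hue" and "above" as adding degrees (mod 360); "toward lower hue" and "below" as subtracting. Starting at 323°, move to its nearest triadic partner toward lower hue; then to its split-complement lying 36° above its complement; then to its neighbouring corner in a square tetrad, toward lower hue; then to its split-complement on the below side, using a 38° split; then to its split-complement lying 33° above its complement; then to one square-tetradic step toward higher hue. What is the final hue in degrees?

54°

−120° (triadic ↓): 323 − 120 = 203°
+216° (split-comp 36° ↑): 203 + 216 = 419 → 419 − 360 = 59°
−90° (square ↓): 59 − 90 = -31 → -31 + 360 = 329°
+142° (split-comp 38° ↓): 329 + 142 = 471 → 471 − 360 = 111°
+213° (split-comp 33° ↑): 111 + 213 = 324°
+90° (square ↑): 324 + 90 = 414 → 414 − 360 = 54°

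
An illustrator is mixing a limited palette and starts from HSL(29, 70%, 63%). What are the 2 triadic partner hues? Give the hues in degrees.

149° and 269°

29 + 120 = 149°
29 + 240 = 269°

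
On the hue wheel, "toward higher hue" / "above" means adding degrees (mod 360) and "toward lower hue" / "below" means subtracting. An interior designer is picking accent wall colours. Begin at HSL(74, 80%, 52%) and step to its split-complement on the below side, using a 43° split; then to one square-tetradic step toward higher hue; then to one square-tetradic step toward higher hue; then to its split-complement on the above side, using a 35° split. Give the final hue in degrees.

246°

74 + 137 = 211°   (split-comp 43° ↓)
211 + 90 = 301°   (square ↑)
301 + 90 = 391 → 391 − 360 = 31°   (square ↑)
31 + 215 = 246°   (split-comp 35° ↑)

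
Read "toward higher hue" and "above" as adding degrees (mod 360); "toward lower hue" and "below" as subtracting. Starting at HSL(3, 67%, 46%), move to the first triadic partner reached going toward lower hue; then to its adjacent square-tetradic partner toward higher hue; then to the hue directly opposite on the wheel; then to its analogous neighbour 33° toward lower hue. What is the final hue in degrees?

triadic ↓ −120°: 3 − 120 = -117 → -117 + 360 = 243°
square ↑ +90°: 243 + 90 = 333°
complement +180°: 333 + 180 = 513 → 513 − 360 = 153°
analog 33° ↓ −33°: 153 − 33 = 120°

120°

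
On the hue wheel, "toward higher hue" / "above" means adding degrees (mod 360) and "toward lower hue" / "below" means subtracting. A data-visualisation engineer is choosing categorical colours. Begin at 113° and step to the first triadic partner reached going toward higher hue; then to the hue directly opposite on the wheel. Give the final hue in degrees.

53°

triadic ↑ +120°: 113 + 120 = 233°
complement +180°: 233 + 180 = 413 → 413 − 360 = 53°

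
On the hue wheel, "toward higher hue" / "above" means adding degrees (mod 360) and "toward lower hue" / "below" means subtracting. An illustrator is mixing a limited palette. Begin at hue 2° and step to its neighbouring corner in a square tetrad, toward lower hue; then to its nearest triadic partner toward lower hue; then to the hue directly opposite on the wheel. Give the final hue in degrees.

332°

square ↓ −90°: 2 − 90 = -88 → -88 + 360 = 272°
triadic ↓ −120°: 272 − 120 = 152°
complement +180°: 152 + 180 = 332°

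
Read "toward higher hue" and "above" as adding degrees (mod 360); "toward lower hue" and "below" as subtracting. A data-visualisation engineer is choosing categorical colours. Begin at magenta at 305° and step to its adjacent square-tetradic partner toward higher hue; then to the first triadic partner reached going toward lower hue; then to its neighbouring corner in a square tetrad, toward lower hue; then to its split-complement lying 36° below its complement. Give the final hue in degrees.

329°

+90° (square ↑): 305 + 90 = 395 → 395 − 360 = 35°
−120° (triadic ↓): 35 − 120 = -85 → -85 + 360 = 275°
−90° (square ↓): 275 − 90 = 185°
+144° (split-comp 36° ↓): 185 + 144 = 329°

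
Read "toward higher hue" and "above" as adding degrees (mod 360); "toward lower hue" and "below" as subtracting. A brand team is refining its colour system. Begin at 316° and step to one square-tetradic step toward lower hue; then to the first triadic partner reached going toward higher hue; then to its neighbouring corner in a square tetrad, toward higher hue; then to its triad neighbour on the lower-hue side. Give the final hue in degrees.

316°

square ↓ −90°: 316 − 90 = 226°
triadic ↑ +120°: 226 + 120 = 346°
square ↑ +90°: 346 + 90 = 436 → 436 − 360 = 76°
triadic ↓ −120°: 76 − 120 = -44 → -44 + 360 = 316°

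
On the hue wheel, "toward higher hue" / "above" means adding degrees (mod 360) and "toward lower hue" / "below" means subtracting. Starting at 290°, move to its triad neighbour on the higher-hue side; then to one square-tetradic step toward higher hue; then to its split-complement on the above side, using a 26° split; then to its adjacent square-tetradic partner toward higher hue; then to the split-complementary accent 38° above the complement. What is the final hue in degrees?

290 + 120 = 410 → 410 − 360 = 50°   (triadic ↑)
50 + 90 = 140°   (square ↑)
140 + 206 = 346°   (split-comp 26° ↑)
346 + 90 = 436 → 436 − 360 = 76°   (square ↑)
76 + 218 = 294°   (split-comp 38° ↑)

294°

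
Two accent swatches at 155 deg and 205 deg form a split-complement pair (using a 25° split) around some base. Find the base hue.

The accents sit 25° either side of the complement, so the complement is their short-arc midpoint on the wheel.
Short-arc midpoint of 155° and 205°: 180°.
Base is 180° from the complement: 180 − 180 = 0°

0°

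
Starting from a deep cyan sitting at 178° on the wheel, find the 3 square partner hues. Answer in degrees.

268°, 358°, and 88°

A square tetradic scheme places four hues every 90°.
178 + 90 = 268°
178 + 180 = 358°
178 + 270 = 448 → 448 − 360 = 88°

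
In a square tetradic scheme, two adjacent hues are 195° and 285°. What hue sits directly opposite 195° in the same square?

15°

A square tetradic scheme places four hues 90° apart; opposite corners are 180° apart.
195 + 180 = 375 → 375 − 360 = 15°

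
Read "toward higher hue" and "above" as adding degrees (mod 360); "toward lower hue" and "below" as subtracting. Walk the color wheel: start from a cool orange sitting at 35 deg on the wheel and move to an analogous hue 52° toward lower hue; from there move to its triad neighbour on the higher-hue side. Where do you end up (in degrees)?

analog 52° ↓ −52°: 35 − 52 = -17 → -17 + 360 = 343°
triadic ↑ +120°: 343 + 120 = 463 → 463 − 360 = 103°

103°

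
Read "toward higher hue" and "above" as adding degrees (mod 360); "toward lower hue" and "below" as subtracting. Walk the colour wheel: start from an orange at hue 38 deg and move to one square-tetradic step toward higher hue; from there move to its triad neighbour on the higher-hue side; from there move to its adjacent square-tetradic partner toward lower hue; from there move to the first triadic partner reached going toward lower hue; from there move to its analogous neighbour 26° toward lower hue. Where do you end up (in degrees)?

+90° (square ↑): 38 + 90 = 128°
+120° (triadic ↑): 128 + 120 = 248°
−90° (square ↓): 248 − 90 = 158°
−120° (triadic ↓): 158 − 120 = 38°
−26° (analog 26° ↓): 38 − 26 = 12°

12°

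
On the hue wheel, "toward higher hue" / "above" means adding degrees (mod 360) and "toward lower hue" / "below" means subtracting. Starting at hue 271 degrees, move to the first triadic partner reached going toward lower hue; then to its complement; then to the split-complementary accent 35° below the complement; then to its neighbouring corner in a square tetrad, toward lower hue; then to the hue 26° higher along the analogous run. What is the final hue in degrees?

−120° (triadic ↓): 271 − 120 = 151°
+180° (complement): 151 + 180 = 331°
+145° (split-comp 35° ↓): 331 + 145 = 476 → 476 − 360 = 116°
−90° (square ↓): 116 − 90 = 26°
+26° (analog 26° ↑): 26 + 26 = 52°

52°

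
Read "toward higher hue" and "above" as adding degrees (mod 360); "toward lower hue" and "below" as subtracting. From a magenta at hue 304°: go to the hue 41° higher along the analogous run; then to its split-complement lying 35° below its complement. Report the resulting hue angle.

304 + 41 = 345°   (analog 41° ↑)
345 + 145 = 490 → 490 − 360 = 130°   (split-comp 35° ↓)

130°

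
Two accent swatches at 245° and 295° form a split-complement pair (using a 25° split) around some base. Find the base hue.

The accents sit 25° either side of the complement, so the complement is their short-arc midpoint on the wheel.
Short-arc midpoint of 245° and 295°: 270°.
Base is 180° from the complement: 270 − 180 = 90°

90°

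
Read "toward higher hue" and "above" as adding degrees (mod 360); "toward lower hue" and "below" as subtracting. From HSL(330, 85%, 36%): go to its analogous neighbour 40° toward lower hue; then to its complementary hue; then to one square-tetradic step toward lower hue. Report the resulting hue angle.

330 − 40 = 290°   (analog 40° ↓)
290 + 180 = 470 → 470 − 360 = 110°   (complement)
110 − 90 = 20°   (square ↓)

20°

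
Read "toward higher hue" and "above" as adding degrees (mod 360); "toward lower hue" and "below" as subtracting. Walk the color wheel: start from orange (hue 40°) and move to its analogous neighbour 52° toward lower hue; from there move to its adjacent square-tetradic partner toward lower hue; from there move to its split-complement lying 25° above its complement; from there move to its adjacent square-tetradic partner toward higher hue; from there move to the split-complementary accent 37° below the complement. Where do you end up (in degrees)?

analog 52° ↓ −52°: 40 − 52 = -12 → -12 + 360 = 348°
square ↓ −90°: 348 − 90 = 258°
split-comp 25° ↑ +205°: 258 + 205 = 463 → 463 − 360 = 103°
square ↑ +90°: 103 + 90 = 193°
split-comp 37° ↓ +143°: 193 + 143 = 336°

336°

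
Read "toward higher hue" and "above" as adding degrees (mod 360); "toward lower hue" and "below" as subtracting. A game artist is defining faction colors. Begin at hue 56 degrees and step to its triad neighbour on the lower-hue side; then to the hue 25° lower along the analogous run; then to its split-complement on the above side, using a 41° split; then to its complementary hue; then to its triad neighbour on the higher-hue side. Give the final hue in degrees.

56 − 120 = -64 → -64 + 360 = 296°   (triadic ↓)
296 − 25 = 271°   (analog 25° ↓)
271 + 221 = 492 → 492 − 360 = 132°   (split-comp 41° ↑)
132 + 180 = 312°   (complement)
312 + 120 = 432 → 432 − 360 = 72°   (triadic ↑)

72°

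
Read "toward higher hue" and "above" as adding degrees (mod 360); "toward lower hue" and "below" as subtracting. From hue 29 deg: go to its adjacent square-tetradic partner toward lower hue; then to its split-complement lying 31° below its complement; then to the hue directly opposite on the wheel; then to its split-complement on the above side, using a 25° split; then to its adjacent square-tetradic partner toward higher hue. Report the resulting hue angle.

−90° (square ↓): 29 − 90 = -61 → -61 + 360 = 299°
+149° (split-comp 31° ↓): 299 + 149 = 448 → 448 − 360 = 88°
+180° (complement): 88 + 180 = 268°
+205° (split-comp 25° ↑): 268 + 205 = 473 → 473 − 360 = 113°
+90° (square ↑): 113 + 90 = 203°

203°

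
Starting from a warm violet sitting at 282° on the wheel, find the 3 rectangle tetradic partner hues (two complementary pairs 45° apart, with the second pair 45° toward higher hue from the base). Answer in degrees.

327°, 102°, 147°

A rectangular tetradic uses two complementary pairs 45° apart: offsets 0°, 45°, 180°, 225°.
282 + 45 = 327°
282 + 180 = 462 → 462 − 360 = 102°
282 + 225 = 507 → 507 − 360 = 147°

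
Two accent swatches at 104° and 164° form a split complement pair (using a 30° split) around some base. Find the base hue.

314°

The accents sit 30° either side of the complement, so the complement is their short-arc midpoint on the wheel.
Short-arc midpoint of 104° and 164°: 134°.
Base is 180° from the complement: 134 − 180 = -46 → -46 + 360 = 314°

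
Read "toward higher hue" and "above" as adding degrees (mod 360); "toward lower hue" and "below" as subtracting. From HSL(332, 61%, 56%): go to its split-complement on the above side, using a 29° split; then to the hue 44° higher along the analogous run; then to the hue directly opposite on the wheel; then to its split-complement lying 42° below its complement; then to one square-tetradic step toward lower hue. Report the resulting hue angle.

93°

+209° (split-comp 29° ↑): 332 + 209 = 541 → 541 − 360 = 181°
+44° (analog 44° ↑): 181 + 44 = 225°
+180° (complement): 225 + 180 = 405 → 405 − 360 = 45°
+138° (split-comp 42° ↓): 45 + 138 = 183°
−90° (square ↓): 183 − 90 = 93°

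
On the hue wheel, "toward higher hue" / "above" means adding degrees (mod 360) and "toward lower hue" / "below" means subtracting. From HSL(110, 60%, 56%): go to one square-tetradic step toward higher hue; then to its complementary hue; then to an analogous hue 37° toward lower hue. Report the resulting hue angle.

343°

square ↑ +90°: 110 + 90 = 200°
complement +180°: 200 + 180 = 380 → 380 − 360 = 20°
analog 37° ↓ −37°: 20 − 37 = -17 → -17 + 360 = 343°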